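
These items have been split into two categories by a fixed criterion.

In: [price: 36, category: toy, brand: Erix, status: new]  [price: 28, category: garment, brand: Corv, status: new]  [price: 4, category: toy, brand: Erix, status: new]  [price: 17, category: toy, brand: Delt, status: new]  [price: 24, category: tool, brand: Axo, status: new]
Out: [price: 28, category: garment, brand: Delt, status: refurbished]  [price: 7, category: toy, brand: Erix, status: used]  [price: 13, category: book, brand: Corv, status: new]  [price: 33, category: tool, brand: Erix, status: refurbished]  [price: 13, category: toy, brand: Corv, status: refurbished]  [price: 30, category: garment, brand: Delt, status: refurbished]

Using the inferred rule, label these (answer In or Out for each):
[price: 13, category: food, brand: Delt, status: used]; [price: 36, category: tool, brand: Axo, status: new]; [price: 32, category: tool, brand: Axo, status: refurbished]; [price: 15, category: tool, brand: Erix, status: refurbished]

Out, In, Out, Out

A rule that fits every label: status is new AND price ≠ 13 — true of each 'In' example, false of each 'Out' one.
[price: 13, category: food, brand: Delt, status: used]: status is used, price = 13 — fails the rule, so Out.
[price: 36, category: tool, brand: Axo, status: new]: status is new, price = 36 — checks out, so In.
[price: 32, category: tool, brand: Axo, status: refurbished]: status is refurbished, price = 32 — fails the rule, so Out.
[price: 15, category: tool, brand: Erix, status: refurbished]: status is refurbished, price = 15 — fails the rule, so Out.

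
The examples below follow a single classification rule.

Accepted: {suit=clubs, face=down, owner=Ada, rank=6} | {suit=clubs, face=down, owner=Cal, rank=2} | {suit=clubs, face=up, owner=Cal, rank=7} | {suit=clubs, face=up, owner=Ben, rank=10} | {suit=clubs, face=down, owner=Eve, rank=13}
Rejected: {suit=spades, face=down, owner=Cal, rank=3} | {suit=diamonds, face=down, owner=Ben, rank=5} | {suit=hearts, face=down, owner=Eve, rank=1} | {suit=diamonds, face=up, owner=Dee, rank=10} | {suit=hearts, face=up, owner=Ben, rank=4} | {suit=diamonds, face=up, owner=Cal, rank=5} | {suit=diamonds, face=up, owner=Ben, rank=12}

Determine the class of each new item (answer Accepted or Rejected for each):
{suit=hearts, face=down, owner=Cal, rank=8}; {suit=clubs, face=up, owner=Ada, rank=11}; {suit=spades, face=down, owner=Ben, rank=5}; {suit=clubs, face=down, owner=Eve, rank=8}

Rejected, Accepted, Rejected, Accepted

One predicate separates the groups cleanly: suit is clubs.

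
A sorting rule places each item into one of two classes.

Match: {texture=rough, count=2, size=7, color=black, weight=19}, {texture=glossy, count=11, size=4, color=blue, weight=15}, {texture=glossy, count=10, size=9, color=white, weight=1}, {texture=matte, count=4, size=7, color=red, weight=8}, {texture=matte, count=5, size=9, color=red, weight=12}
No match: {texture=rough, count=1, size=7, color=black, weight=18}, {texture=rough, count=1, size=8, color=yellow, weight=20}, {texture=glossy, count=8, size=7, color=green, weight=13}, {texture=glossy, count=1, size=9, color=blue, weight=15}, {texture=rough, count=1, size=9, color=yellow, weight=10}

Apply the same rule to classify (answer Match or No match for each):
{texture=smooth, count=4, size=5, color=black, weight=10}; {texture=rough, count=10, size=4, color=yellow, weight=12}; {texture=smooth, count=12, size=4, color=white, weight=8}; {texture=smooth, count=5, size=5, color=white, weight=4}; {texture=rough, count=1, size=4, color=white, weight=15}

The pattern is that an item is 'Match' exactly when: count ≥ 2 AND count ≠ 8.
Match: {texture=smooth, count=4, size=5, color=black, weight=10}, since count = 4. Match: {texture=rough, count=10, size=4, color=yellow, weight=12}, since count = 10. Match: {texture=smooth, count=12, size=4, color=white, weight=8}, since count = 12. Match: {texture=smooth, count=5, size=5, color=white, weight=4}, since count = 5. No match: {texture=rough, count=1, size=4, color=white, weight=15}, since count = 1.

Match, Match, Match, Match, No match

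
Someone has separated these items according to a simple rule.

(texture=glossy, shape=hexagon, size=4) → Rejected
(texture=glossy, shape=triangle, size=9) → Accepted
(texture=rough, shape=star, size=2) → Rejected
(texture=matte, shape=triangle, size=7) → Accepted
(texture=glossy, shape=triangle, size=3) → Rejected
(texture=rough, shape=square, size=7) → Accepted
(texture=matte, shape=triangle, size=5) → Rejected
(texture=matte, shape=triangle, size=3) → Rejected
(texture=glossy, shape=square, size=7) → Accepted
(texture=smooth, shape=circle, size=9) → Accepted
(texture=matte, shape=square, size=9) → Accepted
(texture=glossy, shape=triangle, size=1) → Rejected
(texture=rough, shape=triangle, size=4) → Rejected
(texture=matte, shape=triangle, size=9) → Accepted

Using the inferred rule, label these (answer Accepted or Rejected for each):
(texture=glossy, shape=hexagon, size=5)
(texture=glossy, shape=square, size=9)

Rejected, Accepted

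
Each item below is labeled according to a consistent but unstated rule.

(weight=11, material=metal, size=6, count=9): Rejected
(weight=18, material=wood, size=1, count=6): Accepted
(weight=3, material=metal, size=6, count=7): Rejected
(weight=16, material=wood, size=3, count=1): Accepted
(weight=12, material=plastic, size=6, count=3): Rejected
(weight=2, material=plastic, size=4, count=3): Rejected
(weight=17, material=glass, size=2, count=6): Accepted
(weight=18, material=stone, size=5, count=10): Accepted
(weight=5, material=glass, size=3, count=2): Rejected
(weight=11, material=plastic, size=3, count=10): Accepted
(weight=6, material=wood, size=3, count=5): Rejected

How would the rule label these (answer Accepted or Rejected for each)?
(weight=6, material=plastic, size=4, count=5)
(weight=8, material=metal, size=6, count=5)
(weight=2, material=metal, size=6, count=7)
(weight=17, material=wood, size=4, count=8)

Rejected, Rejected, Rejected, Accepted

All 'Accepted' examples share one property — size ≤ 5 AND weight ≥ 11 — and every 'Rejected' example lacks it.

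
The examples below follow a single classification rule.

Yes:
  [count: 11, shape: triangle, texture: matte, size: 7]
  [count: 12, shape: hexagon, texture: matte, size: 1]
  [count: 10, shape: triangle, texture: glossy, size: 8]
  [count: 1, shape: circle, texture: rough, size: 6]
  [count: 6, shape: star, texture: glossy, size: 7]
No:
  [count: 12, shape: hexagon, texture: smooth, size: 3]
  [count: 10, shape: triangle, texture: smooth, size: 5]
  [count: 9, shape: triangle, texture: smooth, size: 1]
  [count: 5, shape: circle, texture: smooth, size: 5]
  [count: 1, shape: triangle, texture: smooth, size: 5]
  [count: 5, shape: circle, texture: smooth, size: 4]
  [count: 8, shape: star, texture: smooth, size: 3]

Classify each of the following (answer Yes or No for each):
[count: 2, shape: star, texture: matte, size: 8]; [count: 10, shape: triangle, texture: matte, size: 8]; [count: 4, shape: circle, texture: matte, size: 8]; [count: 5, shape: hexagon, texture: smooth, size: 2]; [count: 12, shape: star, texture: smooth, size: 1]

Yes, Yes, Yes, No, No

The distinguishing property — texture is not smooth — holds for all the 'Yes' cases and none of the 'No' cases.
[count: 2, shape: star, texture: matte, size: 8]: texture is matte — has this property, so Yes.
[count: 10, shape: triangle, texture: matte, size: 8]: texture is matte — has this property, so Yes.
[count: 4, shape: circle, texture: matte, size: 8]: texture is matte — has this property, so Yes.
[count: 5, shape: hexagon, texture: smooth, size: 2]: texture is smooth — lacks this property, so No.
[count: 12, shape: star, texture: smooth, size: 1]: texture is smooth — lacks this property, so No.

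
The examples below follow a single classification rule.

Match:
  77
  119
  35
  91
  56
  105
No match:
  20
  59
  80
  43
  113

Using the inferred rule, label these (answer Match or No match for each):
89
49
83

No match, Match, No match

The common property of the 'Match' items is: multiple of 7. No 'No match' item has it.
89: No match (89 = 7·12 + 5).
49: Match (49 = 7·7).
83: No match (83 = 7·11 + 6).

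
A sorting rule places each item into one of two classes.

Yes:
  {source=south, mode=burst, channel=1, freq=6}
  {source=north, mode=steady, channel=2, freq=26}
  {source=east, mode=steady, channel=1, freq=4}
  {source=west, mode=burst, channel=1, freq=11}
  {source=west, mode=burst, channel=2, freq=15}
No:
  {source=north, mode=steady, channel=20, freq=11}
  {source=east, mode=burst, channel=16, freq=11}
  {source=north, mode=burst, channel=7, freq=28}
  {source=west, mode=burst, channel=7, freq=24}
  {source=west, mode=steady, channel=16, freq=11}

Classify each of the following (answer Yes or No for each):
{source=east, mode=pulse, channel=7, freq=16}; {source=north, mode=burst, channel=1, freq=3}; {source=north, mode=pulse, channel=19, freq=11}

No, Yes, No

'Yes' ⟺ channel ≤ 2.
{source=east, mode=pulse, channel=7, freq=16}: channel = 7 — does not pass, so No.
{source=north, mode=burst, channel=1, freq=3}: channel = 1 — has this property, so Yes.
{source=north, mode=pulse, channel=19, freq=11}: channel = 19 — does not pass, so No.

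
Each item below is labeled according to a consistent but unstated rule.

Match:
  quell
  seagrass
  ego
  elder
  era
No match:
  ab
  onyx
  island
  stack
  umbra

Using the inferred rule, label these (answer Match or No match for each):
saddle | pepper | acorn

Match, Match, No match

A rule that fits every label: contains 'e' — true of each 'Match' example, false of each 'No match' one.
saddle: Match (has 'e').
pepper: Match (has 'e').
acorn: No match (no 'e').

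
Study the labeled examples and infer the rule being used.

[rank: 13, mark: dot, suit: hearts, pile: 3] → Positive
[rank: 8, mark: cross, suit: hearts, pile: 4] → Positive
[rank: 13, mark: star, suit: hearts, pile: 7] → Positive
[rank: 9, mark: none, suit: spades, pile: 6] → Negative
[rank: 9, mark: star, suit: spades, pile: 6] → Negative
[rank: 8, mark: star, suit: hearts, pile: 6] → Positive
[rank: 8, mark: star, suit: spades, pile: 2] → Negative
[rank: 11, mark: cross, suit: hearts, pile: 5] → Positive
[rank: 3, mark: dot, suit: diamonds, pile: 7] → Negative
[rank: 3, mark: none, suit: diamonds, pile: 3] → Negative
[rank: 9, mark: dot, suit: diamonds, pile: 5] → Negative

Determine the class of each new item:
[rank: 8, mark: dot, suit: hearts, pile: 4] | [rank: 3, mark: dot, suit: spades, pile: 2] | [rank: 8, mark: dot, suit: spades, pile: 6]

Positive, Negative, Negative

All 'Positive' examples share one property — suit is hearts — and every 'Negative' example lacks it.
[rank: 8, mark: dot, suit: hearts, pile: 4]: Positive (suit is hearts). [rank: 3, mark: dot, suit: spades, pile: 2]: Negative (suit is spades). [rank: 8, mark: dot, suit: spades, pile: 6]: Negative (suit is spades).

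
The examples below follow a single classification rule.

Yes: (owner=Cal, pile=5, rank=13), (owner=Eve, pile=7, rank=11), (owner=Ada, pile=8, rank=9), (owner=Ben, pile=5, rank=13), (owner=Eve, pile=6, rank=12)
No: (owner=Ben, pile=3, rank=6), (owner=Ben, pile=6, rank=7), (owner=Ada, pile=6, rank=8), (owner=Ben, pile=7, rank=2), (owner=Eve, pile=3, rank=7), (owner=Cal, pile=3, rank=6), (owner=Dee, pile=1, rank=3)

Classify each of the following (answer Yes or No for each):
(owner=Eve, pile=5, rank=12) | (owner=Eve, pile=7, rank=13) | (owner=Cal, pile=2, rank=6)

Yes, Yes, No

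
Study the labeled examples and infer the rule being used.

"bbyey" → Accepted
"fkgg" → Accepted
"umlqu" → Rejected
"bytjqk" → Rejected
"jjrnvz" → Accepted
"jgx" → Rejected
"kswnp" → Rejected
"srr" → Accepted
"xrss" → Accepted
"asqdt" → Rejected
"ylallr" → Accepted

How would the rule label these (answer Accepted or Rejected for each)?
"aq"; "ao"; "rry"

Rejected, Rejected, Accepted

One predicate separates the groups cleanly: has a double letter.
"aq" — no doubled letter, hence Rejected. "ao" — no doubled letter, hence Rejected. "rry" — 'rr' doubled, hence Accepted.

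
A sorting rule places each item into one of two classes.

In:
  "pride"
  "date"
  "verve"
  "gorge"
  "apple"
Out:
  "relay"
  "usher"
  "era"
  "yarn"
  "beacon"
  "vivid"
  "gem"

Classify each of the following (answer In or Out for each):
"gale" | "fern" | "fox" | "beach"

In, Out, Out, Out

Looking at the examples, the only property every 'In' case has and every 'Out' case lacks is: ends with 'e'.
In: "gale", since ends with 'e'. Out: "fern", since ends with 'n'. Out: "fox", since ends with 'x'. Out: "beach", since ends with 'h'.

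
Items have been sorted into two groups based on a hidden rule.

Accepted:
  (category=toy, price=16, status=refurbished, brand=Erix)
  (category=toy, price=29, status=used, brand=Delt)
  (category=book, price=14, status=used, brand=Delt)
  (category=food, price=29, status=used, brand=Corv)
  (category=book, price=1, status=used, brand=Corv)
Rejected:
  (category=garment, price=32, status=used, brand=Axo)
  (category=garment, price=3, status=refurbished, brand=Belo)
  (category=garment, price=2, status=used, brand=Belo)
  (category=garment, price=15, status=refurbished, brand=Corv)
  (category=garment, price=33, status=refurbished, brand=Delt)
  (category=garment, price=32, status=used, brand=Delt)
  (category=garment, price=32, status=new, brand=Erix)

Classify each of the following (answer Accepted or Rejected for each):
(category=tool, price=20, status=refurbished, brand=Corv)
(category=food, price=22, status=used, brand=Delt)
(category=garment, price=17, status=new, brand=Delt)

One predicate separates the groups cleanly: category is not garment.
Accepted: (category=tool, price=20, status=refurbished, brand=Corv), since category is tool. Accepted: (category=food, price=22, status=used, brand=Delt), since category is food. Rejected: (category=garment, price=17, status=new, brand=Delt), since category is garment.

Accepted, Accepted, Rejected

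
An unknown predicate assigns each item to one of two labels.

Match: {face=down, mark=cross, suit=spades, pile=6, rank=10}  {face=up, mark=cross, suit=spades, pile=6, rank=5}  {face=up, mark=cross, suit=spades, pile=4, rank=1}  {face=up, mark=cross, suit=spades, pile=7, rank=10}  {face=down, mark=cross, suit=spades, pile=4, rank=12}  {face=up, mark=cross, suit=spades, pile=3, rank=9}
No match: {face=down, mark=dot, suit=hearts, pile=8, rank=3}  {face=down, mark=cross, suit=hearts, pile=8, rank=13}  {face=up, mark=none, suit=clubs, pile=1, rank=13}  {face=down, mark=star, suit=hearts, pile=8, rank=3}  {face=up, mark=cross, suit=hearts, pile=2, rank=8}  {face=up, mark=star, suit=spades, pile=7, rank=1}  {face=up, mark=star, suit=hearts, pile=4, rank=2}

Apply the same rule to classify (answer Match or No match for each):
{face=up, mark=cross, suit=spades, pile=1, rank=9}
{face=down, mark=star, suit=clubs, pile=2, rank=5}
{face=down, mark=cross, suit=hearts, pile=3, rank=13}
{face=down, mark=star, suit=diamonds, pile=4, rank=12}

Match, No match, No match, No match

The simplest hypothesis consistent with all the labels is: suit is spades AND mark is cross.
{face=up, mark=cross, suit=spades, pile=1, rank=9}: suit is spades, mark is cross, satisfies this → Match. {face=down, mark=star, suit=clubs, pile=2, rank=5}: suit is clubs, mark is star, does not pass → No match. {face=down, mark=cross, suit=hearts, pile=3, rank=13}: suit is hearts, mark is cross, does not pass → No match. {face=down, mark=star, suit=diamonds, pile=4, rank=12}: suit is diamonds, mark is star, does not pass → No match.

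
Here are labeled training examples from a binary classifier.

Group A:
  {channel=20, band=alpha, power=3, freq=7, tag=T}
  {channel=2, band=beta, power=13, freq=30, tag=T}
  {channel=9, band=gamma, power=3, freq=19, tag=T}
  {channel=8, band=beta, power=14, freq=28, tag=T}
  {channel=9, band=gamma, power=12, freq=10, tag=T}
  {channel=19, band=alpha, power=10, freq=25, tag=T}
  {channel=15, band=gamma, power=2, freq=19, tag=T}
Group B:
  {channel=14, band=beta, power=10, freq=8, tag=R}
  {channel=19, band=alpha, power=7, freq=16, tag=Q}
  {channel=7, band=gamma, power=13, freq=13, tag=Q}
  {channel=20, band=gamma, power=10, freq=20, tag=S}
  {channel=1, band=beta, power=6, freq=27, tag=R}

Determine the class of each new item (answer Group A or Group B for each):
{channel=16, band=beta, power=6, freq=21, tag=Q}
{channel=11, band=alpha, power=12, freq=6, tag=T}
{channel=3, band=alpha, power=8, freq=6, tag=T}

Group B, Group A, Group A

A rule that fits every label: tag is T — true of each 'Group A' example, false of each 'Group B' one.
{channel=16, band=beta, power=6, freq=21, tag=Q}: Group B (tag is Q). {channel=11, band=alpha, power=12, freq=6, tag=T}: Group A (tag is T). {channel=3, band=alpha, power=8, freq=6, tag=T}: Group A (tag is T).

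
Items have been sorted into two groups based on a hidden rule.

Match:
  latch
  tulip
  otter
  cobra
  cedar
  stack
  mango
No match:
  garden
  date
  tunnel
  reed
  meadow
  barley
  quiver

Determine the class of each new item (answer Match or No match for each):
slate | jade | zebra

Match, No match, Match

The pattern is that an item is 'Match' exactly when: odd length.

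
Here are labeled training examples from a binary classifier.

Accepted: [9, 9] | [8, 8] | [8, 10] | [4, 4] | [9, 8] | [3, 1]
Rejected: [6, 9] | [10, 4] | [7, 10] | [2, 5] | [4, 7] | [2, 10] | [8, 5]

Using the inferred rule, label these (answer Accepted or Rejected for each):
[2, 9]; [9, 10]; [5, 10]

One predicate separates the groups cleanly: |first − second| ≤ 2.
[2, 9] → |2−9| = 7 → Rejected. [9, 10] → |9−10| = 1 → Accepted. [5, 10] → |5−10| = 5 → Rejected.

Rejected, Accepted, Rejected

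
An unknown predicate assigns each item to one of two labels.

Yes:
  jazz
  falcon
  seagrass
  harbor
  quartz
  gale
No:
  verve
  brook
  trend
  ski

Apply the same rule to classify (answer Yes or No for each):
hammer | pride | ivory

Yes, No, No

The simplest hypothesis consistent with all the labels is: even length.
hammer — length 6, hence Yes.
pride — length 5, hence No.
ivory — length 5, hence No.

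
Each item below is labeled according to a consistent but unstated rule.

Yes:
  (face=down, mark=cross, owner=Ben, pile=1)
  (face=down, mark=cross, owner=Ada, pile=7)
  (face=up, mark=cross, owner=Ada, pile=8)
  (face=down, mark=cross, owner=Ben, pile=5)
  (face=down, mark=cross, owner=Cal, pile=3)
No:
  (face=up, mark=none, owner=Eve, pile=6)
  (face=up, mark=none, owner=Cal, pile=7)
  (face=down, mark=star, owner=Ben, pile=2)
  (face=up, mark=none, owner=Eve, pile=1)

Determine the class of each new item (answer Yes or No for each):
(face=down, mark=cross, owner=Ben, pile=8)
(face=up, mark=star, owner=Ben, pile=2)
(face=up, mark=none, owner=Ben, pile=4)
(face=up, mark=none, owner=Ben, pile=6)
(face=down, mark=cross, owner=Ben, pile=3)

The rule appears to be: mark is cross.
(face=down, mark=cross, owner=Ben, pile=8) → mark is cross → Yes. (face=up, mark=star, owner=Ben, pile=2) → mark is star → No. (face=up, mark=none, owner=Ben, pile=4) → mark is none → No. (face=up, mark=none, owner=Ben, pile=6) → mark is none → No. (face=down, mark=cross, owner=Ben, pile=3) → mark is cross → Yes.

Yes, No, No, No, Yes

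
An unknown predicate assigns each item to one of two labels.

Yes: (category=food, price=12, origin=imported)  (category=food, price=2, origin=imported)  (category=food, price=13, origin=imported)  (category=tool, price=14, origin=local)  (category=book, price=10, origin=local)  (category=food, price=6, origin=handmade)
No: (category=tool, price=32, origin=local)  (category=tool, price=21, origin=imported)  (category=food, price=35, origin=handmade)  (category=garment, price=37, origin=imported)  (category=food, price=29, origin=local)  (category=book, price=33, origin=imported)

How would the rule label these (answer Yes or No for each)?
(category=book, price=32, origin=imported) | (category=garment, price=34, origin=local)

The rule appears to be: price ≤ 14.

No, No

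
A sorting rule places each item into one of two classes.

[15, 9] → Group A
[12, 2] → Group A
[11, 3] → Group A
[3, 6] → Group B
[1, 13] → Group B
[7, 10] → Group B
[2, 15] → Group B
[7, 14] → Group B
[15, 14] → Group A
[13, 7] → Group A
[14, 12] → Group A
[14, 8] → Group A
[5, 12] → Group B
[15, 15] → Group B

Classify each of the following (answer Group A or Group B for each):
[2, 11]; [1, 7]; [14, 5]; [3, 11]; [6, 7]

All 'Group A' examples share one property — first > second — and every 'Group B' example lacks it.
[2, 11] → 2 < 11 → Group B.
[1, 7] → 1 < 7 → Group B.
[14, 5] → 14 > 5 → Group A.
[3, 11] → 3 < 11 → Group B.
[6, 7] → 6 < 7 → Group B.

Group B, Group B, Group A, Group B, Group B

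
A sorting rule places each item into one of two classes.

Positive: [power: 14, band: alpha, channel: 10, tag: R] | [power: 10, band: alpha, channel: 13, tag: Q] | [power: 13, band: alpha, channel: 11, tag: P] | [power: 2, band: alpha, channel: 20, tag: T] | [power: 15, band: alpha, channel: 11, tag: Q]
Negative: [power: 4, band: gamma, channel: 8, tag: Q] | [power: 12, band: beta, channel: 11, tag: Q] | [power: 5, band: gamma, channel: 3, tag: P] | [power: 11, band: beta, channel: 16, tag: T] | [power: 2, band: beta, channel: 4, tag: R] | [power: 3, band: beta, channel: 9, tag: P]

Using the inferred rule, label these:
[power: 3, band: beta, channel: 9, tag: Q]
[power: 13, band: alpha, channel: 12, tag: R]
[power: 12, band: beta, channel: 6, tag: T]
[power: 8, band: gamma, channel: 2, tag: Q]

One predicate separates the groups cleanly: band is alpha.
[power: 3, band: beta, channel: 9, tag: Q]: band is beta, doesn't match → Negative. [power: 13, band: alpha, channel: 12, tag: R]: band is alpha, meets the rule → Positive. [power: 12, band: beta, channel: 6, tag: T]: band is beta, doesn't match → Negative. [power: 8, band: gamma, channel: 2, tag: Q]: band is gamma, doesn't match → Negative.

Negative, Positive, Negative, Negative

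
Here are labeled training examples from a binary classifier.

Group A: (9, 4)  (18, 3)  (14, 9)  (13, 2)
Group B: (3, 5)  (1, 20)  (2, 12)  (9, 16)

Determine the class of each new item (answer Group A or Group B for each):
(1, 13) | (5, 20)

The pattern is that an item is 'Group A' exactly when: first > second.

Group B, Group B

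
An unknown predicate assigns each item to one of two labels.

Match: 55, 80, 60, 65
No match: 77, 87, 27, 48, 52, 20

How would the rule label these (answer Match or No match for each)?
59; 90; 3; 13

'Match' ⟺ multiple of 5 AND at least 27.
59: 59 = 5·11 + 4, 59 ≥ 27 — fails the rule, so No match.
90: 90 = 5·18, 90 ≥ 27 — satisfies this, so Match.
3: 3 = 5·0 + 3, 3 < 27 — fails the rule, so No match.
13: 13 = 5·2 + 3, 13 < 27 — fails the rule, so No match.

No match, Match, No match, No match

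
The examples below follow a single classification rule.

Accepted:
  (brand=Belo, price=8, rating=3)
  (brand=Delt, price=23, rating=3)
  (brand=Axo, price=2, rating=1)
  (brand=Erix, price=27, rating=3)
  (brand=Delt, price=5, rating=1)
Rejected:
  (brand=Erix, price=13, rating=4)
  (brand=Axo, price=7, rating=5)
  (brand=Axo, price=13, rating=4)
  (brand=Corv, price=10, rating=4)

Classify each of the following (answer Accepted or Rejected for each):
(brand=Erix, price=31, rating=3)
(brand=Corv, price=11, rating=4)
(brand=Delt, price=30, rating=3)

Accepted, Rejected, Accepted

The rule appears to be: rating ≤ 3.
(brand=Erix, price=31, rating=3): Accepted (rating = 3). (brand=Corv, price=11, rating=4): Rejected (rating = 4). (brand=Delt, price=30, rating=3): Accepted (rating = 3).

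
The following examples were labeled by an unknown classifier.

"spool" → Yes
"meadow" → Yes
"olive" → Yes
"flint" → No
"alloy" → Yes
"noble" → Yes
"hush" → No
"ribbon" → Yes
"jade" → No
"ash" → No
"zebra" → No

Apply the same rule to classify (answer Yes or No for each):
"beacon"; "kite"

Yes, No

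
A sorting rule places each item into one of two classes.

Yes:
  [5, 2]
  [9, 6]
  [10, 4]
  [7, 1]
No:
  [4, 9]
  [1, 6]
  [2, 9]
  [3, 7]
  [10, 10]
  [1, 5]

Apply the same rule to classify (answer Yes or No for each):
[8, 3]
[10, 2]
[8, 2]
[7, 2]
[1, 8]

Yes, Yes, Yes, Yes, No

Looking at the examples, the only property every 'Yes' case has and every 'No' case lacks is: first > second.
[8, 3] — 8 > 3, hence Yes.
[10, 2] — 10 > 2, hence Yes.
[8, 2] — 8 > 2, hence Yes.
[7, 2] — 7 > 2, hence Yes.
[1, 8] — 1 < 8, hence No.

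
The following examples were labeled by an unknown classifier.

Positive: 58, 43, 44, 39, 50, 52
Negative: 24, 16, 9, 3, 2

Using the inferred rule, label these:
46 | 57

Positive, Positive

Every 'Positive' example satisfies: at least 39. None of the 'Negative' examples do.
46: 46 ≥ 39 — matches, so Positive. 57: 57 ≥ 39 — matches, so Positive.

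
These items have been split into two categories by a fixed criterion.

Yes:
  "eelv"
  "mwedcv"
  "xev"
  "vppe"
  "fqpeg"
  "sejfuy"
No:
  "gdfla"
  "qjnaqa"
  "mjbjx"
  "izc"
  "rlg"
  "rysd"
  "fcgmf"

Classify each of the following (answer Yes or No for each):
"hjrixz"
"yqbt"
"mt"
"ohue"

No, No, No, Yes

The common property of the 'Yes' items is: contains 'e'. No 'No' item has it.
"hjrixz": No (no 'e'). "yqbt": No (no 'e'). "mt": No (no 'e'). "ohue": Yes (has 'e').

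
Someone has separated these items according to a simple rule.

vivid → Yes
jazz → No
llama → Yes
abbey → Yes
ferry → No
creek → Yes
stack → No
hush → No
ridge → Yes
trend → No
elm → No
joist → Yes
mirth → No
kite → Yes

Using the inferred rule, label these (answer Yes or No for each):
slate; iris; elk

The distinguishing property — has ≥ 2 vowels — holds for all the 'Yes' cases and none of the 'No' cases.
slate → 2 vowels → Yes.
iris → 2 vowels → Yes.
elk → 1 vowel → No.

Yes, Yes, No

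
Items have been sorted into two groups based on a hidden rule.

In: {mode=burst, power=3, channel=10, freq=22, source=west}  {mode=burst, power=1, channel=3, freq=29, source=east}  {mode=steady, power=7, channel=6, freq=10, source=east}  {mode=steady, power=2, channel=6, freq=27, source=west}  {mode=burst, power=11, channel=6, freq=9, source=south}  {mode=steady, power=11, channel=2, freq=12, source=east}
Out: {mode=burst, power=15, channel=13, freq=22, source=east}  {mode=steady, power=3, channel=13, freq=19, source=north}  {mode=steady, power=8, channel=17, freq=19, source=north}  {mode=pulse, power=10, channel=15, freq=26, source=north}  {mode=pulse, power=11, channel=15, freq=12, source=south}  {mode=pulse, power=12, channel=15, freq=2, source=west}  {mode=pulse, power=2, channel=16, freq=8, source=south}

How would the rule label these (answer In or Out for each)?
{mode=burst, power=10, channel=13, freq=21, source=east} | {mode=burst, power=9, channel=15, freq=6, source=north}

'In' ⟺ channel ≤ 10.

Out, Out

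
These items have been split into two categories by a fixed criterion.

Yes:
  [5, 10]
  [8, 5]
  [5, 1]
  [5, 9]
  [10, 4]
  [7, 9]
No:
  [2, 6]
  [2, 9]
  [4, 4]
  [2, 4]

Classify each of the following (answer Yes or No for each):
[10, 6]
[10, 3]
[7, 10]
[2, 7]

Yes, Yes, Yes, No

The rule appears to be: first ≥ 5.
[10, 6] — first 10, hence Yes. [10, 3] — first 10, hence Yes. [7, 10] — first 7, hence Yes. [2, 7] — first 2, hence No.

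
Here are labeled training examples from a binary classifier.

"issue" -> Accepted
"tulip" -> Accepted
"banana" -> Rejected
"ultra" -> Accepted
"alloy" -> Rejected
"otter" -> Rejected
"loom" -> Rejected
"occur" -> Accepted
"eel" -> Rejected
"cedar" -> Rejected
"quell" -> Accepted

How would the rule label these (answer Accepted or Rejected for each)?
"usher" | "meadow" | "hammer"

Accepted, Rejected, Rejected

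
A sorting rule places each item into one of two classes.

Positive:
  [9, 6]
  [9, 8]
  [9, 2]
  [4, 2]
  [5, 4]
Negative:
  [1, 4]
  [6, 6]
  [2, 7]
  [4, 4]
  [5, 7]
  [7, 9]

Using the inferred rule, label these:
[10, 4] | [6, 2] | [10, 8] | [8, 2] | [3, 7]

Positive, Positive, Positive, Positive, Negative

Checking candidate rules against both groups, what survives is: first > second.
[10, 4]: 10 > 4, meets the rule → Positive. [6, 2]: 6 > 2, meets the rule → Positive. [10, 8]: 10 > 8, meets the rule → Positive. [8, 2]: 8 > 2, meets the rule → Positive. [3, 7]: 3 < 7, does not pass → Negative.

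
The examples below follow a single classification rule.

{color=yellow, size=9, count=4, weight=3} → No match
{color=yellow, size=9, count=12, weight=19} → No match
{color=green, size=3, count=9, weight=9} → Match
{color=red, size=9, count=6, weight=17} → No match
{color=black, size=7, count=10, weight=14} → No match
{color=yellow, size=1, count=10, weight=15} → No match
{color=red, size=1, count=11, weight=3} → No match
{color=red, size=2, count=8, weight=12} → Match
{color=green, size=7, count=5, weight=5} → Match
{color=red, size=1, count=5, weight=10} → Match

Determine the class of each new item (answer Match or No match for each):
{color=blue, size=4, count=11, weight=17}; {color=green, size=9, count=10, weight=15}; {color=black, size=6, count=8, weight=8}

The pattern is that an item is 'Match' exactly when: count ≤ 9 AND size ≤ 7.

No match, No match, Match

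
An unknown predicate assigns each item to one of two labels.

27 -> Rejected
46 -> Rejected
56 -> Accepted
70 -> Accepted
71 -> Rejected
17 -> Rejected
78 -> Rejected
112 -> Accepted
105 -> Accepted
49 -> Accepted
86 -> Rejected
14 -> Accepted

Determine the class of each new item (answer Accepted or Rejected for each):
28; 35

Every 'Accepted' example satisfies: multiple of 7. None of the 'Rejected' examples do.

Accepted, Accepted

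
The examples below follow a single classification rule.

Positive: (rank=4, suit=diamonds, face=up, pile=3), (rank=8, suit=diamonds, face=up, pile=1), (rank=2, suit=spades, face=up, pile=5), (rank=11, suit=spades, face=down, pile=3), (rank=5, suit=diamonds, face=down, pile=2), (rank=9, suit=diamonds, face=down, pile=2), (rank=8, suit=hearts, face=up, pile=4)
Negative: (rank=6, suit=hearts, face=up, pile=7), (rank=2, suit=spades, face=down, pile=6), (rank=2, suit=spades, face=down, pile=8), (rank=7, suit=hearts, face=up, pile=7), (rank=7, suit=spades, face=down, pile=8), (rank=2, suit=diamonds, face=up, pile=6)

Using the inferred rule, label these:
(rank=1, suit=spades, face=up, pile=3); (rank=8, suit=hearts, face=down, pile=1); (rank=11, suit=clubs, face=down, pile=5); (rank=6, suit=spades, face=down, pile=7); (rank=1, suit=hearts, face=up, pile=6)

Positive, Positive, Positive, Negative, Negative

The classifier is using: pile ≤ 5.
Positive: (rank=1, suit=spades, face=up, pile=3), since pile = 3.
Positive: (rank=8, suit=hearts, face=down, pile=1), since pile = 1.
Positive: (rank=11, suit=clubs, face=down, pile=5), since pile = 5.
Negative: (rank=6, suit=spades, face=down, pile=7), since pile = 7.
Negative: (rank=1, suit=hearts, face=up, pile=6), since pile = 6.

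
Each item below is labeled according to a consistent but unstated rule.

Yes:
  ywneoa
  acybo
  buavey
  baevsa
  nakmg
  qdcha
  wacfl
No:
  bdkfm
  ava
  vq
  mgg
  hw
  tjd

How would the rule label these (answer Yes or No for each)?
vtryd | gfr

No, No

'Yes' ⟺ length ≥ 5 AND contains 'a'.
vtryd: No (length 5, no 'a'). gfr: No (length 3, no 'a').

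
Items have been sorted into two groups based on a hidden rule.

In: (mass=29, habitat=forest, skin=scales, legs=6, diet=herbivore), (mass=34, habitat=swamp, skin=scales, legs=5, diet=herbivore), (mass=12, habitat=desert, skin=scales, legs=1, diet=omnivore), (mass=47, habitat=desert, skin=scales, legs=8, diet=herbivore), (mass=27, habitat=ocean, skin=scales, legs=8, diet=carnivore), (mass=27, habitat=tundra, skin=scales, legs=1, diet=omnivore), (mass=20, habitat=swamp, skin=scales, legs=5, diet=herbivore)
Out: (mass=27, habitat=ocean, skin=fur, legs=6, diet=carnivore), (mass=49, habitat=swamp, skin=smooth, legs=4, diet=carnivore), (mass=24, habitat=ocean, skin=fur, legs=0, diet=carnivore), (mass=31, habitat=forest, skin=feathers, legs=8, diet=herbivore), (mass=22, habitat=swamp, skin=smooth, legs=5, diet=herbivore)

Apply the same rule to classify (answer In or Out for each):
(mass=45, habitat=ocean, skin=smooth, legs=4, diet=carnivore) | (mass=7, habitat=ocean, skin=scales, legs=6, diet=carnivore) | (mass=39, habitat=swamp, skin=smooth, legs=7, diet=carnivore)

Out, In, Out

A rule that fits every label: skin is scales — true of each 'In' example, false of each 'Out' one.
(mass=45, habitat=ocean, skin=smooth, legs=4, diet=carnivore) → skin is smooth → Out. (mass=7, habitat=ocean, skin=scales, legs=6, diet=carnivore) → skin is scales → In. (mass=39, habitat=swamp, skin=smooth, legs=7, diet=carnivore) → skin is smooth → Out.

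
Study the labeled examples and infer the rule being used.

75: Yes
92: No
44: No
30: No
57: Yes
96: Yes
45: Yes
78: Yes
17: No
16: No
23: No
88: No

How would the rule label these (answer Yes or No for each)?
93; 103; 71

Yes, No, No

A rule that fits every label: multiple of 3 AND at least 44 — true of each 'Yes' example, false of each 'No' one.
93 → 93 = 3·31, 93 ≥ 44 → Yes. 103 → 103 = 3·34 + 1, 103 ≥ 44 → No. 71 → 71 = 3·23 + 2, 71 ≥ 44 → No.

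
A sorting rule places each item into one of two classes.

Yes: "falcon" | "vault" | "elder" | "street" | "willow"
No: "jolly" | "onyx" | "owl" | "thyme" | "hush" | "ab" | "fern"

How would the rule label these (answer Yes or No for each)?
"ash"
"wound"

No, Yes

'Yes' ⟺ has ≥ 2 vowels.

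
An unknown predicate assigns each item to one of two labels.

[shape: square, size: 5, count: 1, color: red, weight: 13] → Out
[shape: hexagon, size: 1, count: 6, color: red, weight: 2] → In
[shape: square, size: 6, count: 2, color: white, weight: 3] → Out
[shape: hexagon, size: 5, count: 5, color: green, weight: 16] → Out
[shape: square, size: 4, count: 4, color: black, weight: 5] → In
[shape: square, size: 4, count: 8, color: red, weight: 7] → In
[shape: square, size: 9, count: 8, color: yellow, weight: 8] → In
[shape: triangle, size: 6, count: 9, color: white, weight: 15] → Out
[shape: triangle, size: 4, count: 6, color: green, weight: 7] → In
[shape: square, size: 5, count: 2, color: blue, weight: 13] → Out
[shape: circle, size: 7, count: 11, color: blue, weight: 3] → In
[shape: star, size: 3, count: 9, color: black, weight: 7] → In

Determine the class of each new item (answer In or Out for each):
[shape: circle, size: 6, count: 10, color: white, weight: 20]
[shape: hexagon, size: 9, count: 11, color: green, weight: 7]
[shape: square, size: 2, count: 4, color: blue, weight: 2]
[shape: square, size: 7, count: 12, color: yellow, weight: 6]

'In' ⟺ weight ≤ 8 AND count ≥ 4.

Out, In, In, In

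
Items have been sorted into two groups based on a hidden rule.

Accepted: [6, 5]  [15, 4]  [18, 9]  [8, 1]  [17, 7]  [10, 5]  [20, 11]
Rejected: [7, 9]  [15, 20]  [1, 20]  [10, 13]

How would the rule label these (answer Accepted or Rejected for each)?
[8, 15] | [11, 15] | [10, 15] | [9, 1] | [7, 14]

Rejected, Rejected, Rejected, Accepted, Rejected

The simplest hypothesis consistent with all the labels is: first > second.
Rejected: [8, 15], since 8 < 15. Rejected: [11, 15], since 11 < 15. Rejected: [10, 15], since 10 < 15. Accepted: [9, 1], since 9 > 1. Rejected: [7, 14], since 7 < 14.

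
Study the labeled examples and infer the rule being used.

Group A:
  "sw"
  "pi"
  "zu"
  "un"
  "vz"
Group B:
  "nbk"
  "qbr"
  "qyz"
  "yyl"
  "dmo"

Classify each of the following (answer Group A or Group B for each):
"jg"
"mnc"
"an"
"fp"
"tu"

Group A, Group B, Group A, Group A, Group A

The simplest hypothesis consistent with all the labels is: even length.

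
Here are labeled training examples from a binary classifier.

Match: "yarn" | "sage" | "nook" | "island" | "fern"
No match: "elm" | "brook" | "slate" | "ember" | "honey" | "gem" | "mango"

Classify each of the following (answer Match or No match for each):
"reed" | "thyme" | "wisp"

Every 'Match' example satisfies: even length. None of the 'No match' examples do.
"reed" → length 4 → Match. "thyme" → length 5 → No match. "wisp" → length 4 → Match.

Match, No match, Match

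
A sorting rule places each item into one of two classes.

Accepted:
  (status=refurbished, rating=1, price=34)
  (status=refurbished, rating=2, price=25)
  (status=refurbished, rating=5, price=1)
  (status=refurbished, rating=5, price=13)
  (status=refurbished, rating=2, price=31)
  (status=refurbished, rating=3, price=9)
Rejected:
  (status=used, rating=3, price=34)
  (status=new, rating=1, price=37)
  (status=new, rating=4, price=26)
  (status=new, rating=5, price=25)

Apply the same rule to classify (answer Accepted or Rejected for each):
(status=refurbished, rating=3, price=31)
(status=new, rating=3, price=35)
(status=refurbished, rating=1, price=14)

Accepted, Rejected, Accepted

All 'Accepted' examples share one property — status is refurbished — and every 'Rejected' example lacks it.
(status=refurbished, rating=3, price=31) — status is refurbished, hence Accepted.
(status=new, rating=3, price=35) — status is new, hence Rejected.
(status=refurbished, rating=1, price=14) — status is refurbished, hence Accepted.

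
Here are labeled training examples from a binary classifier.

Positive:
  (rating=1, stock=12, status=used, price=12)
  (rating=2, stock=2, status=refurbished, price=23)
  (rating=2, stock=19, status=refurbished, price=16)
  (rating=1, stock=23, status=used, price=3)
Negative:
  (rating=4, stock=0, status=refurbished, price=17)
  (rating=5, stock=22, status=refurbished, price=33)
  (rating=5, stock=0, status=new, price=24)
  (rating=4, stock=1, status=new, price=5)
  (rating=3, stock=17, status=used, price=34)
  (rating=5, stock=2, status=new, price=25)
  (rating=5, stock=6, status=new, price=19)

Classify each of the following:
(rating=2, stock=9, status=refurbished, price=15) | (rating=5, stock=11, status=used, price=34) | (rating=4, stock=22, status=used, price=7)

All 'Positive' examples share one property — rating ≤ 2 — and every 'Negative' example lacks it.
(rating=2, stock=9, status=refurbished, price=15) → rating = 2 → Positive.
(rating=5, stock=11, status=used, price=34) → rating = 5 → Negative.
(rating=4, stock=22, status=used, price=7) → rating = 4 → Negative.

Positive, Negative, Negative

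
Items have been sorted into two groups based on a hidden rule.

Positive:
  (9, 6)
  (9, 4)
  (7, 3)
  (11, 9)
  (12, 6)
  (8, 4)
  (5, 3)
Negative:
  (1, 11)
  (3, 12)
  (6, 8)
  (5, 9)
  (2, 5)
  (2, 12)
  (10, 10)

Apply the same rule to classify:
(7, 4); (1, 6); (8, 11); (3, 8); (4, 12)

Positive, Negative, Negative, Negative, Negative

Looking at the examples, the only property every 'Positive' case has and every 'Negative' case lacks is: first > second.
(7, 4): 7 > 4, satisfies this → Positive. (1, 6): 1 < 6, lacks this property → Negative. (8, 11): 8 < 11, lacks this property → Negative. (3, 8): 3 < 8, lacks this property → Negative. (4, 12): 4 < 12, lacks this property → Negative.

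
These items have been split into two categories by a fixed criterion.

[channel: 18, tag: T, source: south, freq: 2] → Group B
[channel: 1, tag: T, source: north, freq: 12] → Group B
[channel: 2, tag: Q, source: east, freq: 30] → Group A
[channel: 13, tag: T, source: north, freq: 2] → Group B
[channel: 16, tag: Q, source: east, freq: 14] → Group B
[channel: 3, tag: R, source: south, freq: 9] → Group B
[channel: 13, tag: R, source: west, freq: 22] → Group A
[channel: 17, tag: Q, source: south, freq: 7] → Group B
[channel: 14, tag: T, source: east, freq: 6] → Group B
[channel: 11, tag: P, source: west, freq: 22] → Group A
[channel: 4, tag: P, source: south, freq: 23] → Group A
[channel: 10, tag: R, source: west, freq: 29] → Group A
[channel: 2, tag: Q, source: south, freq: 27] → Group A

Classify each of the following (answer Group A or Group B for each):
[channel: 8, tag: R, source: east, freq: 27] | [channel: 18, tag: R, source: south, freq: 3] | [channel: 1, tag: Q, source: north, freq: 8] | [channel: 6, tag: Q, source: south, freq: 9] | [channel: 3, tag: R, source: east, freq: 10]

Group A, Group B, Group B, Group B, Group B

A rule that fits every label: freq ≥ 22 — true of each 'Group A' example, false of each 'Group B' one.
Group A: [channel: 8, tag: R, source: east, freq: 27], since freq = 27. Group B: [channel: 18, tag: R, source: south, freq: 3], since freq = 3. Group B: [channel: 1, tag: Q, source: north, freq: 8], since freq = 8. Group B: [channel: 6, tag: Q, source: south, freq: 9], since freq = 9. Group B: [channel: 3, tag: R, source: east, freq: 10], since freq = 10.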